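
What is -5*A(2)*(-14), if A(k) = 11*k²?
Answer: 3080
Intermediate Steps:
-5*A(2)*(-14) = -55*2²*(-14) = -55*4*(-14) = -5*44*(-14) = -220*(-14) = 3080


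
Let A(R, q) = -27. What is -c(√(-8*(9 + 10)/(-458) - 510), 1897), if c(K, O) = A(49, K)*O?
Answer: 51219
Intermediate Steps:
c(K, O) = -27*O
-c(√(-8*(9 + 10)/(-458) - 510), 1897) = -(-27)*1897 = -1*(-51219) = 51219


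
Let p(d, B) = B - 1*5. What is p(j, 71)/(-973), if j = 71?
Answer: -66/973 ≈ -0.067831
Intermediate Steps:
p(d, B) = -5 + B (p(d, B) = B - 5 = -5 + B)
p(j, 71)/(-973) = (-5 + 71)/(-973) = 66*(-1/973) = -66/973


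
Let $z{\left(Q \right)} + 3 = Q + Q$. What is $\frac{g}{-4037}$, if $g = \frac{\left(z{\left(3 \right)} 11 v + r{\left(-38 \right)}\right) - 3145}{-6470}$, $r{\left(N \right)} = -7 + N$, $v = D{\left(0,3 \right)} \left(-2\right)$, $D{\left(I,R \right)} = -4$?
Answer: $- \frac{133}{1187245} \approx -0.00011202$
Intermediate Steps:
$z{\left(Q \right)} = -3 + 2 Q$ ($z{\left(Q \right)} = -3 + \left(Q + Q\right) = -3 + 2 Q$)
$v = 8$ ($v = \left(-4\right) \left(-2\right) = 8$)
$g = \frac{1463}{3235}$ ($g = \frac{\left(\left(-3 + 2 \cdot 3\right) 11 \cdot 8 - 45\right) - 3145}{-6470} = \left(\left(\left(-3 + 6\right) 11 \cdot 8 - 45\right) - 3145\right) \left(- \frac{1}{6470}\right) = \left(\left(3 \cdot 11 \cdot 8 - 45\right) - 3145\right) \left(- \frac{1}{6470}\right) = \left(\left(33 \cdot 8 - 45\right) - 3145\right) \left(- \frac{1}{6470}\right) = \left(\left(264 - 45\right) - 3145\right) \left(- \frac{1}{6470}\right) = \left(219 - 3145\right) \left(- \frac{1}{6470}\right) = \left(-2926\right) \left(- \frac{1}{6470}\right) = \frac{1463}{3235} \approx 0.45224$)
$\frac{g}{-4037} = \frac{1463}{3235 \left(-4037\right)} = \frac{1463}{3235} \left(- \frac{1}{4037}\right) = - \frac{133}{1187245}$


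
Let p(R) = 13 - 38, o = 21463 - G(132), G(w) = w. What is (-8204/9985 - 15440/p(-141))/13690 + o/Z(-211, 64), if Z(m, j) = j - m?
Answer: 58350543509/751820575 ≈ 77.612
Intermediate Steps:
o = 21331 (o = 21463 - 1*132 = 21463 - 132 = 21331)
p(R) = -25
(-8204/9985 - 15440/p(-141))/13690 + o/Z(-211, 64) = (-8204/9985 - 15440/(-25))/13690 + 21331/(64 - 1*(-211)) = (-8204*1/9985 - 15440*(-1/25))*(1/13690) + 21331/(64 + 211) = (-8204/9985 + 3088/5)*(1/13690) + 21331/275 = (6158532/9985)*(1/13690) + 21331*(1/275) = 3079266/68347325 + 21331/275 = 58350543509/751820575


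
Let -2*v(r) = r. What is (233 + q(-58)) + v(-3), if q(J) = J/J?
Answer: 471/2 ≈ 235.50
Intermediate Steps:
q(J) = 1
v(r) = -r/2
(233 + q(-58)) + v(-3) = (233 + 1) - ½*(-3) = 234 + 3/2 = 471/2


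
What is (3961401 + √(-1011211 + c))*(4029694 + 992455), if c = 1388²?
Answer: 19894746070749 + 5022149*√915333 ≈ 1.9900e+13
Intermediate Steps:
c = 1926544
(3961401 + √(-1011211 + c))*(4029694 + 992455) = (3961401 + √(-1011211 + 1926544))*(4029694 + 992455) = (3961401 + √915333)*5022149 = 19894746070749 + 5022149*√915333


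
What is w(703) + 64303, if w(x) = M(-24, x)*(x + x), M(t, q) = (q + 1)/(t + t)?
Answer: 131045/3 ≈ 43682.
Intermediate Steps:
M(t, q) = (1 + q)/(2*t) (M(t, q) = (1 + q)/((2*t)) = (1 + q)*(1/(2*t)) = (1 + q)/(2*t))
w(x) = 2*x*(-1/48 - x/48) (w(x) = ((1/2)*(1 + x)/(-24))*(x + x) = ((1/2)*(-1/24)*(1 + x))*(2*x) = (-1/48 - x/48)*(2*x) = 2*x*(-1/48 - x/48))
w(703) + 64303 = (1/24)*703*(-1 - 1*703) + 64303 = (1/24)*703*(-1 - 703) + 64303 = (1/24)*703*(-704) + 64303 = -61864/3 + 64303 = 131045/3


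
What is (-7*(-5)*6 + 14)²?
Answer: 50176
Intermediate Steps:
(-7*(-5)*6 + 14)² = (35*6 + 14)² = (210 + 14)² = 224² = 50176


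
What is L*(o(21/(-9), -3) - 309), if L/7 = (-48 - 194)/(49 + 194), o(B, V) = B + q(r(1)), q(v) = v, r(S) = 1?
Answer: 1577114/729 ≈ 2163.4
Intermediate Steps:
o(B, V) = 1 + B (o(B, V) = B + 1 = 1 + B)
L = -1694/243 (L = 7*((-48 - 194)/(49 + 194)) = 7*(-242/243) = -1694/243 ≈ -6.9712)
L*(o(21/(-9), -3) - 309) = -1694*((1 + 21/(-9)) - 309)/243 = -1694*((1 + 21*(-⅑)) - 309)/243 = -1694*((1 - 7/3) - 309)/243 = -1694*(-4/3 - 309)/243 = -1694/243*(-931/3) = 1577114/729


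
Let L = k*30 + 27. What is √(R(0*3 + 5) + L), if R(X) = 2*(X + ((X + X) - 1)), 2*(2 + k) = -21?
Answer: 8*I*√5 ≈ 17.889*I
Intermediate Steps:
k = -25/2 (k = -2 + (½)*(-21) = -2 - 21/2 = -25/2 ≈ -12.500)
R(X) = -2 + 6*X (R(X) = 2*(X + (2*X - 1)) = 2*(X + (-1 + 2*X)) = 2*(-1 + 3*X) = -2 + 6*X)
L = -348 (L = -25/2*30 + 27 = -375 + 27 = -348)
√(R(0*3 + 5) + L) = √((-2 + 6*(0*3 + 5)) - 348) = √((-2 + 6*(0 + 5)) - 348) = √((-2 + 6*5) - 348) = √((-2 + 30) - 348) = √(28 - 348) = √(-320) = 8*I*√5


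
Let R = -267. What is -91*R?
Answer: 24297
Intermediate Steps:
-91*R = -91*(-267) = 24297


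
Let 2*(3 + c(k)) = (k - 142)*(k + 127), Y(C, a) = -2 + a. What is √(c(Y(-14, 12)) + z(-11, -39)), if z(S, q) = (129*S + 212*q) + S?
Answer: I*√18743 ≈ 136.91*I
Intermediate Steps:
z(S, q) = 130*S + 212*q
c(k) = -3 + (-142 + k)*(127 + k)/2 (c(k) = -3 + ((k - 142)*(k + 127))/2 = -3 + ((-142 + k)*(127 + k))/2 = -3 + (-142 + k)*(127 + k)/2)
√(c(Y(-14, 12)) + z(-11, -39)) = √((-9020 + (-2 + 12)²/2 - 15*(-2 + 12)/2) + (130*(-11) + 212*(-39))) = √((-9020 + (½)*10² - 15/2*10) + (-1430 - 8268)) = √((-9020 + (½)*100 - 75) - 9698) = √((-9020 + 50 - 75) - 9698) = √(-9045 - 9698) = √(-18743) = I*√18743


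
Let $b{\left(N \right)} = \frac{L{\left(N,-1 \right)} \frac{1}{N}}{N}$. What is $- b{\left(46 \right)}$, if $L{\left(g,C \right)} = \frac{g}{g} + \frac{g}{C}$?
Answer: $\frac{45}{2116} \approx 0.021267$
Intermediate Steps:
$L{\left(g,C \right)} = 1 + \frac{g}{C}$
$b{\left(N \right)} = \frac{1 - N}{N^{2}}$ ($b{\left(N \right)} = \frac{\frac{-1 + N}{-1} \frac{1}{N}}{N} = \frac{- (-1 + N) \frac{1}{N}}{N} = \frac{\left(1 - N\right) \frac{1}{N}}{N} = \frac{\frac{1}{N} \left(1 - N\right)}{N} = \frac{1 - N}{N^{2}}$)
$- b{\left(46 \right)} = - \frac{1 - 46}{2116} = - \frac{-45}{2116} = \left(-1\right) \left(- \frac{45}{2116}\right) = \frac{45}{2116}$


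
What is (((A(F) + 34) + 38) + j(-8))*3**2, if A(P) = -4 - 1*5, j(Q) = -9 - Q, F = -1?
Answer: 558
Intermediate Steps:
A(P) = -9 (A(P) = -4 - 5 = -9)
(((A(F) + 34) + 38) + j(-8))*3**2 = (((-9 + 34) + 38) + (-9 - 1*(-8)))*3**2 = ((25 + 38) + (-9 + 8))*9 = (63 - 1)*9 = 62*9 = 558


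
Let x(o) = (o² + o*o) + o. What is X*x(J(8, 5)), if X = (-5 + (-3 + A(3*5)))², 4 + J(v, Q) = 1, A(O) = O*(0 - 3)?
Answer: 42135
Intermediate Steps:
A(O) = -3*O (A(O) = O*(-3) = -3*O)
J(v, Q) = -3 (J(v, Q) = -4 + 1 = -3)
x(o) = o + 2*o² (x(o) = (o² + o²) + o = 2*o² + o = o + 2*o²)
X = 2809 (X = (-5 + (-3 - 9*5))² = (-5 + (-3 - 3*15))² = (-5 + (-3 - 45))² = (-5 - 48)² = (-53)² = 2809)
X*x(J(8, 5)) = 2809*(-3*(1 + 2*(-3))) = 2809*(-3*(1 - 6)) = 2809*(-3*(-5)) = 2809*15 = 42135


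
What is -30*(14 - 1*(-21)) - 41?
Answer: -1091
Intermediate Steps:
-30*(14 - 1*(-21)) - 41 = -30*(14 + 21) - 41 = -30*35 - 41 = -1050 - 41 = -1091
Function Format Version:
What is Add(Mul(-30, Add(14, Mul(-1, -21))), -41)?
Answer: -1091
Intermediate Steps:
Add(Mul(-30, Add(14, Mul(-1, -21))), -41) = Add(Mul(-30, Add(14, 21)), -41) = Add(Mul(-30, 35), -41) = Add(-1050, -41) = -1091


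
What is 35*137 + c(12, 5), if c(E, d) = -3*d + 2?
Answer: 4782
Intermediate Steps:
c(E, d) = 2 - 3*d
35*137 + c(12, 5) = 35*137 + (2 - 3*5) = 4795 + (2 - 15) = 4795 - 13 = 4782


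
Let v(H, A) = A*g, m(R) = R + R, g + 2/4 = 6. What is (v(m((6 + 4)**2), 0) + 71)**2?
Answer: 5041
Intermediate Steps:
g = 11/2 (g = -1/2 + 6 = 11/2 ≈ 5.5000)
m(R) = 2*R
v(H, A) = 11*A/2 (v(H, A) = A*(11/2) = 11*A/2)
(v(m((6 + 4)**2), 0) + 71)**2 = ((11/2)*0 + 71)**2 = (0 + 71)**2 = 71**2 = 5041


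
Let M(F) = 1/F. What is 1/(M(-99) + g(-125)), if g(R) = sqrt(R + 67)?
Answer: -99/568459 - 9801*I*sqrt(58)/568459 ≈ -0.00017415 - 0.13131*I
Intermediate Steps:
g(R) = sqrt(67 + R)
1/(M(-99) + g(-125)) = 1/(1/(-99) + sqrt(67 - 125)) = 1/(-1/99 + sqrt(-58)) = 1/(-1/99 + I*sqrt(58))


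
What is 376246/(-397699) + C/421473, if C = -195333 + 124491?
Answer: -62250440972/55873130209 ≈ -1.1141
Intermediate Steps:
C = -70842
376246/(-397699) + C/421473 = 376246/(-397699) - 70842/421473 = 376246*(-1/397699) - 70842*1/421473 = -376246/397699 - 23614/140491 = -62250440972/55873130209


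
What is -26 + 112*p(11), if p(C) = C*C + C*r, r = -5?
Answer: 7366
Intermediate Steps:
p(C) = C² - 5*C (p(C) = C*C + C*(-5) = C² - 5*C)
-26 + 112*p(11) = -26 + 112*(11*(-5 + 11)) = -26 + 112*(11*6) = -26 + 112*66 = -26 + 7392 = 7366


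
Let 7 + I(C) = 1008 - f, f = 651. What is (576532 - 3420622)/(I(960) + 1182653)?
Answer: -2844090/1183003 ≈ -2.4041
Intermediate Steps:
I(C) = 350 (I(C) = -7 + (1008 - 1*651) = -7 + (1008 - 651) = -7 + 357 = 350)
(576532 - 3420622)/(I(960) + 1182653) = (576532 - 3420622)/(350 + 1182653) = -2844090/1183003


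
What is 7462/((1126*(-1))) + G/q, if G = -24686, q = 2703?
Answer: -23983111/1521789 ≈ -15.760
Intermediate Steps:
7462/((1126*(-1))) + G/q = 7462/((1126*(-1))) - 24686/2703 = 7462/(-1126) - 24686*1/2703 = 7462*(-1/1126) - 24686/2703 = -3731/563 - 24686/2703 = -23983111/1521789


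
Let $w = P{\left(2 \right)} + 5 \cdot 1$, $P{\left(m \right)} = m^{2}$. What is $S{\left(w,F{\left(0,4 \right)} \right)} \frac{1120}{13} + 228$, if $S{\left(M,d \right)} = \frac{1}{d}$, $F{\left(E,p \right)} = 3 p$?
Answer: $\frac{9172}{39} \approx 235.18$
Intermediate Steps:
$w = 9$ ($w = 2^{2} + 5 \cdot 1 = 4 + 5 = 9$)
$S{\left(w,F{\left(0,4 \right)} \right)} \frac{1120}{13} + 228 = \frac{1120 \cdot \frac{1}{13}}{3 \cdot 4} + 228 = \frac{1120 \cdot \frac{1}{13}}{12} + 228 = \frac{1}{12} \cdot \frac{1120}{13} + 228 = \frac{280}{39} + 228 = \frac{9172}{39}$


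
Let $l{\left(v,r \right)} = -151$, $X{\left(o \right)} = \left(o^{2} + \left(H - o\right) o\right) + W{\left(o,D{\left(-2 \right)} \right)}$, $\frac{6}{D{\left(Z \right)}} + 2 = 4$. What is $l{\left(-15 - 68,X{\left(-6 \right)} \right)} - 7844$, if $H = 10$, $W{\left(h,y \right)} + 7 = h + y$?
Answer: $-7995$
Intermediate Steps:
$D{\left(Z \right)} = 3$ ($D{\left(Z \right)} = \frac{6}{-2 + 4} = \frac{6}{2} = 6 \cdot \frac{1}{2} = 3$)
$W{\left(h,y \right)} = -7 + h + y$ ($W{\left(h,y \right)} = -7 + \left(h + y\right) = -7 + h + y$)
$X{\left(o \right)} = -4 + o + o^{2} + o \left(10 - o\right)$ ($X{\left(o \right)} = \left(o^{2} + \left(10 - o\right) o\right) + \left(-7 + o + 3\right) = \left(o^{2} + o \left(10 - o\right)\right) + \left(-4 + o\right) = -4 + o + o^{2} + o \left(10 - o\right)$)
$l{\left(-15 - 68,X{\left(-6 \right)} \right)} - 7844 = -151 - 7844 = -7995$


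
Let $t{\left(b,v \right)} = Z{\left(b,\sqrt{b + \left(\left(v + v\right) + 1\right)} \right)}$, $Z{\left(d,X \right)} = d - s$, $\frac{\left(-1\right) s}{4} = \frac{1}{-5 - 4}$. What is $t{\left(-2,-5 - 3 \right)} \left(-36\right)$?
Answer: $88$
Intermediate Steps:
$s = \frac{4}{9}$ ($s = - \frac{4}{-5 - 4} = - \frac{4}{-9} = \left(-4\right) \left(- \frac{1}{9}\right) = \frac{4}{9} \approx 0.44444$)
$Z{\left(d,X \right)} = - \frac{4}{9} + d$ ($Z{\left(d,X \right)} = d - \frac{4}{9} = - \frac{4}{9} + d$)
$t{\left(b,v \right)} = - \frac{4}{9} + b$
$t{\left(-2,-5 - 3 \right)} \left(-36\right) = \left(- \frac{4}{9} - 2\right) \left(-36\right) = \left(- \frac{22}{9}\right) \left(-36\right) = 88$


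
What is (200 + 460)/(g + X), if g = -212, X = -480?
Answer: -165/173 ≈ -0.95376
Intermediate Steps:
(200 + 460)/(g + X) = (200 + 460)/(-212 - 480) = 660/(-692) = 660*(-1/692) = -165/173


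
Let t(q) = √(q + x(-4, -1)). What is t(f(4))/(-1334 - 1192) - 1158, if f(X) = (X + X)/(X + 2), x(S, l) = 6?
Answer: -1158 - √66/7578 ≈ -1158.0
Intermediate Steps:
f(X) = 2*X/(2 + X) (f(X) = (2*X)/(2 + X) = 2*X/(2 + X))
t(q) = √(6 + q) (t(q) = √(q + 6) = √(6 + q))
t(f(4))/(-1334 - 1192) - 1158 = √(6 + 2*4/(2 + 4))/(-1334 - 1192) - 1158 = √(6 + 2*4/6)/(-2526) - 1158 = -√(6 + 2*4*(⅙))/2526 - 1158 = -√(6 + 4/3)/2526 - 1158 = -√66/7578 - 1158 = -1158 - √66/7578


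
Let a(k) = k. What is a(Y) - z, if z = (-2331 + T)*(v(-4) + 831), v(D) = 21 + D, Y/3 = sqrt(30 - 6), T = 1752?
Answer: 490992 + 6*sqrt(6) ≈ 4.9101e+5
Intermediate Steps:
Y = 6*sqrt(6) (Y = 3*sqrt(30 - 6) = 3*sqrt(24) = 3*(2*sqrt(6)) = 6*sqrt(6) ≈ 14.697)
z = -490992 (z = (-2331 + 1752)*((21 - 4) + 831) = -579*(17 + 831) = -579*848 = -490992)
a(Y) - z = 6*sqrt(6) - 1*(-490992) = 6*sqrt(6) + 490992 = 490992 + 6*sqrt(6)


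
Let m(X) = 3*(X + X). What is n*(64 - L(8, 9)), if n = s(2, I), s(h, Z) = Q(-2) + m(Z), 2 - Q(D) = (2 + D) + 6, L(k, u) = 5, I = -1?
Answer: -590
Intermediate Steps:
m(X) = 6*X (m(X) = 3*(2*X) = 6*X)
Q(D) = -6 - D (Q(D) = 2 - ((2 + D) + 6) = 2 - (8 + D) = 2 + (-8 - D) = -6 - D)
s(h, Z) = -4 + 6*Z (s(h, Z) = (-6 - 1*(-2)) + 6*Z = (-6 + 2) + 6*Z = -4 + 6*Z)
n = -10 (n = -4 + 6*(-1) = -4 - 6 = -10)
n*(64 - L(8, 9)) = -10*(64 - 1*5) = -10*(64 - 5) = -10*59 = -590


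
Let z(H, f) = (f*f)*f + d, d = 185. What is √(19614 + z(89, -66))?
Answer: I*√267697 ≈ 517.39*I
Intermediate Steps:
z(H, f) = 185 + f³ (z(H, f) = (f*f)*f + 185 = f²*f + 185 = f³ + 185 = 185 + f³)
√(19614 + z(89, -66)) = √(19614 + (185 + (-66)³)) = √(19614 + (185 - 287496)) = √(19614 - 287311) = √(-267697) = I*√267697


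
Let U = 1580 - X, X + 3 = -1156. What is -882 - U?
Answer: -3621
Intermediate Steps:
X = -1159 (X = -3 - 1156 = -1159)
U = 2739 (U = 1580 - 1*(-1159) = 1580 + 1159 = 2739)
-882 - U = -882 - 1*2739 = -882 - 2739 = -3621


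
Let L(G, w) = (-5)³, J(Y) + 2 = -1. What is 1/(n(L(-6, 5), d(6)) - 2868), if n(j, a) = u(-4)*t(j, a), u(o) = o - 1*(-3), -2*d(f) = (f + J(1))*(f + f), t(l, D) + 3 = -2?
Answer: -1/2863 ≈ -0.00034928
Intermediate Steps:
J(Y) = -3 (J(Y) = -2 - 1 = -3)
t(l, D) = -5 (t(l, D) = -3 - 2 = -5)
L(G, w) = -125
d(f) = -f*(-3 + f) (d(f) = -(f - 3)*(f + f)/2 = -(-3 + f)*2*f/2 = -f*(-3 + f))
u(o) = 3 + o (u(o) = o + 3 = 3 + o)
n(j, a) = 5 (n(j, a) = (3 - 4)*(-5) = -1*(-5) = 5)
1/(n(L(-6, 5), d(6)) - 2868) = 1/(5 - 2868) = 1/(-2863) = -1/2863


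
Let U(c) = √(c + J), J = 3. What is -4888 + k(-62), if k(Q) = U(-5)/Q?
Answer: -4888 - I*√2/62 ≈ -4888.0 - 0.02281*I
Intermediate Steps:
U(c) = √(3 + c) (U(c) = √(c + 3) = √(3 + c))
k(Q) = I*√2/Q (k(Q) = √(3 - 5)/Q = √(-2)/Q = (I*√2)/Q = I*√2/Q)
-4888 + k(-62) = -4888 + I*√2/(-62) = -4888 + I*√2*(-1/62) = -4888 - I*√2/62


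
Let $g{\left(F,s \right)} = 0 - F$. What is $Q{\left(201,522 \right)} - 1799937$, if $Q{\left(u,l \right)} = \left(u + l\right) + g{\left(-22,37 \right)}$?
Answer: $-1799192$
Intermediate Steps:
$g{\left(F,s \right)} = - F$
$Q{\left(u,l \right)} = 22 + l + u$ ($Q{\left(u,l \right)} = \left(u + l\right) - -22 = \left(l + u\right) + 22 = 22 + l + u$)
$Q{\left(201,522 \right)} - 1799937 = \left(22 + 522 + 201\right) - 1799937 = 745 - 1799937 = -1799192$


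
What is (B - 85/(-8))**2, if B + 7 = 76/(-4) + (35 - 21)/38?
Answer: 5202961/23104 ≈ 225.20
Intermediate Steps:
B = -487/19 (B = -7 + (76/(-4) + (35 - 21)/38) = -7 + (76*(-1/4) + 14*(1/38)) = -7 + (-19 + 7/19) = -7 - 354/19 = -487/19 ≈ -25.632)
(B - 85/(-8))**2 = (-487/19 - 85/(-8))**2 = (-487/19 - 85*(-1/8))**2 = (-487/19 + 85/8)**2 = (-2281/152)**2 = 5202961/23104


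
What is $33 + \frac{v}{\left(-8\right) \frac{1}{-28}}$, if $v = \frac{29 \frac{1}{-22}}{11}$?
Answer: $\frac{15769}{484} \approx 32.581$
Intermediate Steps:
$v = - \frac{29}{242}$ ($v = 29 \left(- \frac{1}{22}\right) \frac{1}{11} = \left(- \frac{29}{22}\right) \frac{1}{11} = - \frac{29}{242} \approx -0.11983$)
$33 + \frac{v}{\left(-8\right) \frac{1}{-28}} = 33 - \frac{29}{242 \left(- \frac{8}{-28}\right)} = 33 - \frac{29}{242 \left(\left(-8\right) \left(- \frac{1}{28}\right)\right)} = 33 - \frac{29}{242 \cdot \frac{2}{7}} = 33 - \frac{203}{484} = \frac{15769}{484}$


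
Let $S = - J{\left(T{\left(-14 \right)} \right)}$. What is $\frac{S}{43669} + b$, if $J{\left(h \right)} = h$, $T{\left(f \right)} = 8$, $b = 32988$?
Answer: $\frac{1440552964}{43669} \approx 32988.0$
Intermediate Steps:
$S = -8$ ($S = \left(-1\right) 8 = -8$)
$\frac{S}{43669} + b = - \frac{8}{43669} + 32988 = \frac{1440552964}{43669}$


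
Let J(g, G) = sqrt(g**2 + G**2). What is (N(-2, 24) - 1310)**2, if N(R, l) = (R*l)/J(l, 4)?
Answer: 63495844/37 + 31440*sqrt(37)/37 ≈ 1.7213e+6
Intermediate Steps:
J(g, G) = sqrt(G**2 + g**2)
N(R, l) = R*l/sqrt(16 + l**2) (N(R, l) = (R*l)/(sqrt(4**2 + l**2)) = (R*l)/(sqrt(16 + l**2)) = (R*l)/sqrt(16 + l**2) = R*l/sqrt(16 + l**2))
(N(-2, 24) - 1310)**2 = (-2*24/sqrt(16 + 24**2) - 1310)**2 = (-2*24/sqrt(16 + 576) - 1310)**2 = (-2*24/sqrt(592) - 1310)**2 = (-2*24*sqrt(37)/148 - 1310)**2 = (-12*sqrt(37)/37 - 1310)**2 = (-1310 - 12*sqrt(37)/37)**2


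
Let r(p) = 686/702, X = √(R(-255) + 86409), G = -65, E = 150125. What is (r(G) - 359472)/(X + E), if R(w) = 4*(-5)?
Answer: -18941921141125/7910637661836 + 126174329*√86389/7910637661836 ≈ -2.3898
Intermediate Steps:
R(w) = -20
X = √86389 (X = √(-20 + 86409) = √86389 ≈ 293.92)
r(p) = 343/351 (r(p) = 686*(1/702) = 343/351)
(r(G) - 359472)/(X + E) = (343/351 - 359472)/(√86389 + 150125) = -126174329/(351*(150125 + √86389))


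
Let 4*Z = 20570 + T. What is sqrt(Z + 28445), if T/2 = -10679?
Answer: 2*sqrt(7062) ≈ 168.07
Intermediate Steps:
T = -21358 (T = 2*(-10679) = -21358)
Z = -197 (Z = (20570 - 21358)/4 = (1/4)*(-788) = -197)
sqrt(Z + 28445) = sqrt(-197 + 28445) = sqrt(28248) = 2*sqrt(7062)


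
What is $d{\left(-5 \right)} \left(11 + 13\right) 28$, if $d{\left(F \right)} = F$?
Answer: $-3360$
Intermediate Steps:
$d{\left(-5 \right)} \left(11 + 13\right) 28 = - 5 \left(11 + 13\right) 28 = \left(-5\right) 24 \cdot 28 = \left(-120\right) 28 = -3360$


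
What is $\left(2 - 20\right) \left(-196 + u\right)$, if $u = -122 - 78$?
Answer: $7128$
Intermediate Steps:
$u = -200$
$\left(2 - 20\right) \left(-196 + u\right) = \left(2 - 20\right) \left(-196 - 200\right) = \left(2 - 20\right) \left(-396\right) = \left(-18\right) \left(-396\right) = 7128$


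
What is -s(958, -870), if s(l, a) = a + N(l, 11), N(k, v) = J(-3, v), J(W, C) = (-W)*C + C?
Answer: 826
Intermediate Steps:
J(W, C) = C - C*W (J(W, C) = -C*W + C = C - C*W)
N(k, v) = 4*v (N(k, v) = v*(1 - 1*(-3)) = v*(1 + 3) = v*4 = 4*v)
s(l, a) = 44 + a (s(l, a) = a + 4*11 = a + 44 = 44 + a)
-s(958, -870) = -(44 - 870) = -1*(-826) = 826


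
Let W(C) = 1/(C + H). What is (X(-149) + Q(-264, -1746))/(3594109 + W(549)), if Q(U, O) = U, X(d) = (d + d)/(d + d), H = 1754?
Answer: -605689/8277233028 ≈ -7.3175e-5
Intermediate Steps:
X(d) = 1 (X(d) = (2*d)/((2*d)) = (2*d)*(1/(2*d)) = 1)
W(C) = 1/(1754 + C) (W(C) = 1/(C + 1754) = 1/(1754 + C))
(X(-149) + Q(-264, -1746))/(3594109 + W(549)) = (1 - 264)/(3594109 + 1/(1754 + 549)) = -263/(3594109 + 1/2303) = -263/8277233028/2303 = -263*2303/8277233028 = -605689/8277233028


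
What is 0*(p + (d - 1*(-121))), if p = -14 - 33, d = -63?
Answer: 0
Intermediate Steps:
p = -47
0*(p + (d - 1*(-121))) = 0*(-47 + (-63 - 1*(-121))) = 0*(-47 + (-63 + 121)) = 0*(-47 + 58) = 0*11 = 0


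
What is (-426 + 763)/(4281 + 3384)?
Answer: 337/7665 ≈ 0.043966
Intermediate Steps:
(-426 + 763)/(4281 + 3384) = 337/7665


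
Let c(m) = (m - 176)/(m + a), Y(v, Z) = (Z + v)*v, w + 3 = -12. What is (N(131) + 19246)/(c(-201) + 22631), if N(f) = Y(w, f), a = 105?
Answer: 1680576/2172953 ≈ 0.77341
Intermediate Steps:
w = -15 (w = -3 - 12 = -15)
Y(v, Z) = v*(Z + v)
c(m) = (-176 + m)/(105 + m) (c(m) = (m - 176)/(m + 105) = (-176 + m)/(105 + m))
N(f) = 225 - 15*f (N(f) = -15*(f - 15) = -15*(-15 + f) = 225 - 15*f)
(N(131) + 19246)/(c(-201) + 22631) = ((225 - 15*131) + 19246)/((-176 - 201)/(105 - 201) + 22631) = ((225 - 1965) + 19246)/(-377/(-96) + 22631) = (-1740 + 19246)/(-1/96*(-377) + 22631) = 17506/(377/96 + 22631) = 17506/(2172953/96) = 17506*(96/2172953) = 1680576/2172953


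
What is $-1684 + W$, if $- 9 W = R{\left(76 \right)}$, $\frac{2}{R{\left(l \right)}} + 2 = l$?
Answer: $- \frac{560773}{333} \approx -1684.0$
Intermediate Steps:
$R{\left(l \right)} = \frac{2}{-2 + l}$
$W = - \frac{1}{333}$ ($W = - \frac{2 \frac{1}{-2 + 76}}{9} = - \frac{2 \cdot \frac{1}{74}}{9} = \left(- \frac{1}{9}\right) \frac{1}{37} = - \frac{1}{333} \approx -0.003003$)
$-1684 + W = -1684 - \frac{1}{333} = - \frac{560773}{333}$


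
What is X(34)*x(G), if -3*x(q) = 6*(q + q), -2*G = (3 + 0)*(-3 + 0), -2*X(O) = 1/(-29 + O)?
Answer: 9/5 ≈ 1.8000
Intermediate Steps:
X(O) = -1/(2*(-29 + O))
G = 9/2 (G = -(3 + 0)*(-3 + 0)/2 = -3*(-3)/2 = -1/2*(-9) = 9/2 ≈ 4.5000)
x(q) = -4*q (x(q) = -2*(q + q) = -2*2*q = -4*q)
X(34)*x(G) = (-1/(-58 + 2*34))*(-4*9/2) = -1/(-58 + 68)*(-18) = -1/10*(-18) = 9/5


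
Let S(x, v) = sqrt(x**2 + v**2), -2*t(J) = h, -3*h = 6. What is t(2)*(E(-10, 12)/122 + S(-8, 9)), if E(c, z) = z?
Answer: 6/61 + sqrt(145) ≈ 12.140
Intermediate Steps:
h = -2 (h = -1/3*6 = -2)
t(J) = 1 (t(J) = -1/2*(-2) = 1)
S(x, v) = sqrt(v**2 + x**2)
t(2)*(E(-10, 12)/122 + S(-8, 9)) = 1*(12/122 + sqrt(9**2 + (-8)**2)) = 1*(12*(1/122) + sqrt(81 + 64)) = 1*(6/61 + sqrt(145)) = 6/61 + sqrt(145)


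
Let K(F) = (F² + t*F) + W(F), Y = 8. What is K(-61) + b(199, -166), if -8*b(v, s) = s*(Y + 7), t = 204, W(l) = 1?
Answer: -33643/4 ≈ -8410.8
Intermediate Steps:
b(v, s) = -15*s/8 (b(v, s) = -s*(8 + 7)/8 = -s*15/8 = -15*s/8)
K(F) = 1 + F² + 204*F (K(F) = (F² + 204*F) + 1 = 1 + F² + 204*F)
K(-61) + b(199, -166) = (1 + (-61)² + 204*(-61)) - 15/8*(-166) = (1 + 3721 - 12444) + 1245/4 = -8722 + 1245/4 = -33643/4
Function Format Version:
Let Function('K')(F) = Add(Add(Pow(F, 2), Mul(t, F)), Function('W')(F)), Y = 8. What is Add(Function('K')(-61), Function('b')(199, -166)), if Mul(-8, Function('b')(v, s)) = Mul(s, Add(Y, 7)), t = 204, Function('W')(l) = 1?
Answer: Rational(-33643, 4) ≈ -8410.8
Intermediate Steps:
Function('b')(v, s) = Mul(Rational(-15, 8), s) (Function('b')(v, s) = Mul(Rational(-1, 8), Mul(s, Add(8, 7))) = Mul(Rational(-1, 8), Mul(s, 15)) = Mul(Rational(-1, 8), Mul(15, s)) = Mul(Rational(-15, 8), s))
Function('K')(F) = Add(1, Pow(F, 2), Mul(204, F)) (Function('K')(F) = Add(Add(Pow(F, 2), Mul(204, F)), 1) = Add(1, Pow(F, 2), Mul(204, F)))
Add(Function('K')(-61), Function('b')(199, -166)) = Add(Add(1, Pow(-61, 2), Mul(204, -61)), Mul(Rational(-15, 8), -166)) = Add(Add(1, 3721, -12444), Rational(1245, 4)) = Add(-8722, Rational(1245, 4)) = Rational(-33643, 4)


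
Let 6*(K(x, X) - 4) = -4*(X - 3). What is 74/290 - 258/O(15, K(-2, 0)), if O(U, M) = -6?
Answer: 6272/145 ≈ 43.255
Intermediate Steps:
K(x, X) = 6 - 2*X/3 (K(x, X) = 4 + (-4*(X - 3))/6 = 4 + (-4*(-3 + X))/6 = 4 + (12 - 4*X)/6 = 4 + (2 - 2*X/3) = 6 - 2*X/3)
74/290 - 258/O(15, K(-2, 0)) = 74/290 - 258/(-6) = 74*(1/290) - 258*(-⅙) = 37/145 + 43 = 6272/145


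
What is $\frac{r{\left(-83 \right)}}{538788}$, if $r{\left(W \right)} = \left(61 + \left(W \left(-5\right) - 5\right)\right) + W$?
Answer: $\frac{97}{134697} \approx 0.00072013$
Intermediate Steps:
$r{\left(W \right)} = 56 - 4 W$ ($r{\left(W \right)} = \left(61 - \left(5 + 5 W\right)\right) + W = \left(56 - 5 W\right) + W = 56 - 4 W$)
$\frac{r{\left(-83 \right)}}{538788} = \frac{56 - -332}{538788} = \left(56 + 332\right) \frac{1}{538788} = 388 \cdot \frac{1}{538788} = \frac{97}{134697}$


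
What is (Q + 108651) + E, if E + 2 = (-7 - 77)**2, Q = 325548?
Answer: 441253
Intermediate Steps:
E = 7054 (E = -2 + (-7 - 77)**2 = -2 + (-84)**2 = -2 + 7056 = 7054)
(Q + 108651) + E = (325548 + 108651) + 7054 = 434199 + 7054 = 441253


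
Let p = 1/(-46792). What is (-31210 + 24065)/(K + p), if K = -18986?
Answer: 334328840/888392913 ≈ 0.37633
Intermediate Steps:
p = -1/46792 ≈ -2.1371e-5
(-31210 + 24065)/(K + p) = (-31210 + 24065)/(-18986 - 1/46792) = -7145/(-888392913/46792) = -7145*(-46792/888392913) = 334328840/888392913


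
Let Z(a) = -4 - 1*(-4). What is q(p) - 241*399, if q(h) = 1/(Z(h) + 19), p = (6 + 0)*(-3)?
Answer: -1827020/19 ≈ -96159.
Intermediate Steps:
Z(a) = 0 (Z(a) = -4 + 4 = 0)
p = -18 (p = 6*(-3) = -18)
q(h) = 1/19 (q(h) = 1/(0 + 19) = 1/19)
q(p) - 241*399 = 1/19 - 241*399 = 1/19 - 96159 = -1827020/19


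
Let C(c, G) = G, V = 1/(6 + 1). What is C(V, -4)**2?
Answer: 16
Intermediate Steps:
V = 1/7 ≈ 0.14286
C(V, -4)**2 = (-4)**2 = 16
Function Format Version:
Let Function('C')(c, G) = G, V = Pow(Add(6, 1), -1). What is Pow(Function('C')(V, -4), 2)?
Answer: 16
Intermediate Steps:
V = Rational(1, 7) (V = Pow(7, -1) = Rational(1, 7) ≈ 0.14286)
Pow(Function('C')(V, -4), 2) = Pow(-4, 2) = 16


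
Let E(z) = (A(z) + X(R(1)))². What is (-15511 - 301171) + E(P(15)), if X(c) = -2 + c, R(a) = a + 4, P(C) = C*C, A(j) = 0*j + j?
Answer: -264698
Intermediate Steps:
A(j) = j (A(j) = 0 + j = j)
P(C) = C²
R(a) = 4 + a
E(z) = (3 + z)² (E(z) = (z + (-2 + (4 + 1)))² = (z + (-2 + 5))² = (z + 3)² = (3 + z)²)
(-15511 - 301171) + E(P(15)) = (-15511 - 301171) + (3 + 15²)² = -316682 + (3 + 225)² = -316682 + 228² = -316682 + 51984 = -264698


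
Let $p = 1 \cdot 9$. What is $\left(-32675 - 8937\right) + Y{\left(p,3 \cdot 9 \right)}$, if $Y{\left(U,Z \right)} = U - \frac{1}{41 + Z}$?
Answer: $- \frac{2829005}{68} \approx -41603.0$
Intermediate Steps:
$p = 9$
$\left(-32675 - 8937\right) + Y{\left(p,3 \cdot 9 \right)} = \left(-32675 - 8937\right) + \frac{-1 + 41 \cdot 9 + 9 \cdot 3 \cdot 9}{41 + 3 \cdot 9} = -41612 + \frac{-1 + 369 + 9 \cdot 27}{41 + 27} = -41612 + \frac{-1 + 369 + 243}{68} = -41612 + \frac{1}{68} \cdot 611 = -41612 + \frac{611}{68} = - \frac{2829005}{68}$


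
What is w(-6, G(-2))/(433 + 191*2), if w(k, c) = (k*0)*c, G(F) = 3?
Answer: 0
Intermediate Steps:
w(k, c) = 0 (w(k, c) = 0*c = 0)
w(-6, G(-2))/(433 + 191*2) = 0/(433 + 191*2) = 0/(433 + 382) = 0/815 = (1/815)*0 = 0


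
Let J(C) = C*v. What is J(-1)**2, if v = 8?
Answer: 64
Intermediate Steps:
J(C) = 8*C (J(C) = C*8 = 8*C)
J(-1)**2 = (8*(-1))**2 = (-8)**2 = 64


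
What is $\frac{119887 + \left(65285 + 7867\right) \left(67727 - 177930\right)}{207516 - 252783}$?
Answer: $\frac{8061449969}{45267} \approx 1.7809 \cdot 10^{5}$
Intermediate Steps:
$\frac{119887 + \left(65285 + 7867\right) \left(67727 - 177930\right)}{207516 - 252783} = \frac{119887 + 73152 \left(-110203\right)}{-45267} = \left(119887 - 8061569856\right) \left(- \frac{1}{45267}\right) = \left(-8061449969\right) \left(- \frac{1}{45267}\right) = \frac{8061449969}{45267}$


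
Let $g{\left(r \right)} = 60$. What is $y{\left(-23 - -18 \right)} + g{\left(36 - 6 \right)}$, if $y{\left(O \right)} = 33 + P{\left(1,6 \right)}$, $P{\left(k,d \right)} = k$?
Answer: $94$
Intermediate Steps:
$y{\left(O \right)} = 34$ ($y{\left(O \right)} = 33 + 1 = 34$)
$y{\left(-23 - -18 \right)} + g{\left(36 - 6 \right)} = 34 + 60 = 94$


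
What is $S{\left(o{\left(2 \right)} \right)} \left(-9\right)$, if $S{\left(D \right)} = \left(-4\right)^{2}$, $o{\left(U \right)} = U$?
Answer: $-144$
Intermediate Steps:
$S{\left(D \right)} = 16$
$S{\left(o{\left(2 \right)} \right)} \left(-9\right) = 16 \left(-9\right) = -144$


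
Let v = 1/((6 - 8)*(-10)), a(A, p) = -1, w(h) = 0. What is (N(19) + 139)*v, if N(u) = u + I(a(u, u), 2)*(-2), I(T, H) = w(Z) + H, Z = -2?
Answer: 77/10 ≈ 7.7000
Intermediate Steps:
I(T, H) = H (I(T, H) = 0 + H = H)
N(u) = -4 + u (N(u) = u + 2*(-2) = u - 4 = -4 + u)
v = 1/20 (v = 1/(-2*(-10)) = 1/20 ≈ 0.050000)
(N(19) + 139)*v = ((-4 + 19) + 139)*(1/20) = (15 + 139)*(1/20) = 154*(1/20) = 77/10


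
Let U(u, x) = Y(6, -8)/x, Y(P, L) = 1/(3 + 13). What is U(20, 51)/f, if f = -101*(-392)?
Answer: 1/32307072 ≈ 3.0953e-8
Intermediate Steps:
f = 39592
Y(P, L) = 1/16
U(u, x) = 1/(16*x)
U(20, 51)/f = ((1/16)/51)/39592 = ((1/16)*(1/51))*(1/39592) = (1/816)*(1/39592) = 1/32307072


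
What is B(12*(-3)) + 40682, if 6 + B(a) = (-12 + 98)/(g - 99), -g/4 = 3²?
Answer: 5491174/135 ≈ 40675.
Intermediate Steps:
g = -36 (g = -4*3² = -4*9 = -36)
B(a) = -896/135 (B(a) = -6 + (-12 + 98)/(-36 - 99) = -6 + 86/(-135) = -6 + 86*(-1/135) = -6 - 86/135 = -896/135)
B(12*(-3)) + 40682 = -896/135 + 40682 = 5491174/135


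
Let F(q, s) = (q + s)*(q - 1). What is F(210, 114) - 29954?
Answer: 37762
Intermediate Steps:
F(q, s) = (-1 + q)*(q + s) (F(q, s) = (q + s)*(-1 + q) = (-1 + q)*(q + s))
F(210, 114) - 29954 = (210² - 1*210 - 1*114 + 210*114) - 29954 = (44100 - 210 - 114 + 23940) - 29954 = 67716 - 29954 = 37762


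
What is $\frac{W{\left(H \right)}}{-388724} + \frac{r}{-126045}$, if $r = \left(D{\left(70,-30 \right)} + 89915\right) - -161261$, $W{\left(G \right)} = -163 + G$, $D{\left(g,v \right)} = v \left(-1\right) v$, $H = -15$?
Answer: $- \frac{48632925907}{24498358290} \approx -1.9851$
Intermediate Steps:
$D{\left(g,v \right)} = - v^{2}$ ($D{\left(g,v \right)} = - v v = - v^{2}$)
$r = 250276$ ($r = \left(- \left(-30\right)^{2} + 89915\right) - -161261 = \left(\left(-1\right) 900 + 89915\right) + 161261 = \left(-900 + 89915\right) + 161261 = 89015 + 161261 = 250276$)
$\frac{W{\left(H \right)}}{-388724} + \frac{r}{-126045} = \frac{-163 - 15}{-388724} + \frac{250276}{-126045} = \left(-178\right) \left(- \frac{1}{388724}\right) + 250276 \left(- \frac{1}{126045}\right) = \frac{89}{194362} - \frac{250276}{126045} = - \frac{48632925907}{24498358290}$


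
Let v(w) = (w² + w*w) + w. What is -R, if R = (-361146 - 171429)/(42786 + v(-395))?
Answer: 177525/118147 ≈ 1.5026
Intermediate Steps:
v(w) = w + 2*w² (v(w) = (w² + w²) + w = 2*w² + w = w + 2*w²)
R = -177525/118147 (R = (-361146 - 171429)/(42786 - 395*(1 + 2*(-395))) = -532575/(42786 - 395*(1 - 790)) = -532575/(42786 - 395*(-789)) = -532575/(42786 + 311655) = -532575/354441 = -532575*1/354441 = -177525/118147 ≈ -1.5026)
-R = -1*(-177525/118147) = 177525/118147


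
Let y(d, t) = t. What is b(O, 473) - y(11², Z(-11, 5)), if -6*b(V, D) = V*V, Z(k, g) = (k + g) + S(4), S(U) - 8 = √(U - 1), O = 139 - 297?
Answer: -12488/3 - √3 ≈ -4164.4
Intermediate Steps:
O = -158
S(U) = 8 + √(-1 + U) (S(U) = 8 + √(U - 1) = 8 + √(-1 + U))
Z(k, g) = 8 + g + k + √3 (Z(k, g) = (k + g) + (8 + √(-1 + 4)) = (g + k) + (8 + √3) = 8 + g + k + √3)
b(V, D) = -V²/6 (b(V, D) = -V*V/6 = -V²/6)
b(O, 473) - y(11², Z(-11, 5)) = -⅙*(-158)² - (8 + 5 - 11 + √3) = -⅙*24964 - (2 + √3) = -12482/3 + (-2 - √3) = -12488/3 - √3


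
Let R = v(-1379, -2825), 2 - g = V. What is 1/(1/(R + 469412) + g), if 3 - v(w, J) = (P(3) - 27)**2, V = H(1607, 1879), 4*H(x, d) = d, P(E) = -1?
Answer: -1874524/876808597 ≈ -0.0021379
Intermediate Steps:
H(x, d) = d/4
V = 1879/4 (V = (1/4)*1879 = 1879/4 ≈ 469.75)
g = -1871/4 (g = 2 - 1*1879/4 = 2 - 1879/4 = -1871/4 ≈ -467.75)
v(w, J) = -781 (v(w, J) = 3 - (-1 - 27)**2 = 3 - 1*(-28)**2 = 3 - 1*784 = 3 - 784 = -781)
R = -781
1/(1/(R + 469412) + g) = 1/(1/(-781 + 469412) - 1871/4) = 1/(1/468631 - 1871/4) = 1/(-876808597/1874524) = -1874524/876808597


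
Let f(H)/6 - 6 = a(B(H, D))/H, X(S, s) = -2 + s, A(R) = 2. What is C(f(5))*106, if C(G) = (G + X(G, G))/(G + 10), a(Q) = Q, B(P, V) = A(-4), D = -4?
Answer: 1802/11 ≈ 163.82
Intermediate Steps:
B(P, V) = 2
f(H) = 36 + 12/H (f(H) = 36 + 6*(2/H) = 36 + 12/H)
C(G) = (-2 + 2*G)/(10 + G) (C(G) = (G + (-2 + G))/(G + 10) = (-2 + 2*G)/(10 + G))
C(f(5))*106 = (2*(-1 + (36 + 12/5))/(10 + (36 + 12/5)))*106 = (2*(-1 + 192/5)/(10 + 192/5))*106 = (2*(187/5)/(242/5))*106 = (2*(5/242)*(187/5))*106 = (17/11)*106 = 1802/11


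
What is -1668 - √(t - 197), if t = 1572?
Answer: -1668 - 5*√55 ≈ -1705.1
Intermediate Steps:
-1668 - √(t - 197) = -1668 - √(1572 - 197) = -1668 - √1375 = -1668 - 5*√55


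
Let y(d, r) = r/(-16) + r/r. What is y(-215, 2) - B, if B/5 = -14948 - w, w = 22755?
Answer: 1508127/8 ≈ 1.8852e+5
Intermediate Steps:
y(d, r) = 1 - r/16 (y(d, r) = r*(-1/16) + 1 = -r/16 + 1 = 1 - r/16)
B = -188515 (B = 5*(-14948 - 1*22755) = 5*(-14948 - 22755) = 5*(-37703) = -188515)
y(-215, 2) - B = (1 - 1/16*2) - 1*(-188515) = (1 - ⅛) + 188515 = 7/8 + 188515 = 1508127/8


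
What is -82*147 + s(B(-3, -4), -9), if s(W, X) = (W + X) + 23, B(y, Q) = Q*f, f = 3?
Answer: -12052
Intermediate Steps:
B(y, Q) = 3*Q (B(y, Q) = Q*3 = 3*Q)
s(W, X) = 23 + W + X
-82*147 + s(B(-3, -4), -9) = -82*147 + (23 + 3*(-4) - 9) = -12054 + (23 - 12 - 9) = -12054 + 2 = -12052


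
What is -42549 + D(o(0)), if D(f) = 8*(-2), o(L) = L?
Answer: -42565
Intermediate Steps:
D(f) = -16
-42549 + D(o(0)) = -42549 - 16 = -42565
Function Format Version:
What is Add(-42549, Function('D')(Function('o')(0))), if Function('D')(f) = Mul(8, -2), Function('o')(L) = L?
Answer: -42565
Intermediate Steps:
Function('D')(f) = -16
Add(-42549, Function('D')(Function('o')(0))) = Add(-42549, -16) = -42565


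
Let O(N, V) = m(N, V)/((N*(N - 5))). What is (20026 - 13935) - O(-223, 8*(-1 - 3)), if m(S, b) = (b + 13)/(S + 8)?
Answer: 3504395939/575340 ≈ 6091.0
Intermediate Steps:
m(S, b) = (13 + b)/(8 + S)
O(N, V) = (13 + V)/(N*(-5 + N)*(8 + N)) (O(N, V) = ((13 + V)/(8 + N))/((N*(N - 5))) = ((13 + V)/(8 + N))/((N*(-5 + N))) = ((13 + V)/(8 + N))*(1/(N*(-5 + N))) = (13 + V)/(N*(-5 + N)*(8 + N)))
(20026 - 13935) - O(-223, 8*(-1 - 3)) = (20026 - 13935) - (13 + 8*(-1 - 3))/((-223)*(-5 - 223)*(8 - 223)) = 6091 - (-1)*(13 + 8*(-4))/(223*(-228)*(-215)) = 6091 - (-1)*(-1)*(-1)*(13 - 32)/(223*228*215) = 6091 - (-1)*(-1)*(-1)*(-19)/(223*228*215) = 6091 - 1*1/575340 = 6091 - 1/575340 = 3504395939/575340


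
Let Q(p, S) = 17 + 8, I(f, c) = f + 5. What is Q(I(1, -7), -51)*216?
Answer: 5400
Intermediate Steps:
I(f, c) = 5 + f
Q(p, S) = 25
Q(I(1, -7), -51)*216 = 25*216 = 5400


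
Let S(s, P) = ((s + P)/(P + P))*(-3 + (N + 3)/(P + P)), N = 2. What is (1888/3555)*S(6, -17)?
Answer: -555544/1027395 ≈ -0.54073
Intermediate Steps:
S(s, P) = (-3 + 5/(2*P))*(P + s)/(2*P) (S(s, P) = ((s + P)/(P + P))*(-3 + (2 + 3)/(P + P)) = ((P + s)/((2*P)))*(-3 + 5/((2*P))) = ((P + s)*(1/(2*P)))*(-3 + 5*(1/(2*P))) = ((P + s)/(2*P))*(-3 + 5/(2*P)) = (-3 + 5/(2*P))*(P + s)/(2*P))
(1888/3555)*S(6, -17) = (1888/3555)*((1/4)*(-6*(-17)**2 + 5*6 - 17*(5 - 6*6))/(-17)**2) = (1888*(1/3555))*((1/4)*(1/289)*(-6*289 + 30 - 17*(5 - 36))) = 1888*((1/4)*(1/289)*(-1734 + 30 - 17*(-31)))/3555 = 1888*((1/4)*(1/289)*(-1734 + 30 + 527))/3555 = 1888*((1/4)*(1/289)*(-1177))/3555 = (1888/3555)*(-1177/1156) = -555544/1027395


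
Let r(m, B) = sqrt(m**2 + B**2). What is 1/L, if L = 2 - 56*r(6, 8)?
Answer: -1/558 ≈ -0.0017921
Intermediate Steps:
r(m, B) = sqrt(B**2 + m**2)
L = -558 (L = 2 - 56*sqrt(8**2 + 6**2) = 2 - 56*sqrt(64 + 36) = 2 - 56*sqrt(100) = 2 - 56*10 = 2 - 560 = -558)
1/L = 1/(-558) = -1/558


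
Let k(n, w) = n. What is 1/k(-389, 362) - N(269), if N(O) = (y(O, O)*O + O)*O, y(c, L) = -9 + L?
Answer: -7346739970/389 ≈ -1.8886e+7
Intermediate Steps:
N(O) = O*(O + O*(-9 + O)) (N(O) = ((-9 + O)*O + O)*O = (O*(-9 + O) + O)*O = (O + O*(-9 + O))*O = O*(O + O*(-9 + O)))
1/k(-389, 362) - N(269) = 1/(-389) - 269²*(-8 + 269) = -1/389 - 72361*261 = -1/389 - 1*18886221 = -1/389 - 18886221 = -7346739970/389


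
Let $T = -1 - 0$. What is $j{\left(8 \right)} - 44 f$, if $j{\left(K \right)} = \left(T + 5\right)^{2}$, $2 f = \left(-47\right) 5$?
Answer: $5186$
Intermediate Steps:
$T = -1$ ($T = -1 + 0 = -1$)
$f = - \frac{235}{2}$ ($f = \frac{\left(-47\right) 5}{2} = \frac{1}{2} \left(-235\right) = - \frac{235}{2} \approx -117.5$)
$j{\left(K \right)} = 16$ ($j{\left(K \right)} = \left(-1 + 5\right)^{2} = 4^{2} = 16$)
$j{\left(8 \right)} - 44 f = 16 - -5170 = 16 + 5170 = 5186$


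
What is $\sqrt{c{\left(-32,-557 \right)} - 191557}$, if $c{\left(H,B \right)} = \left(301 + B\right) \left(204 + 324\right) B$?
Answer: $\sqrt{75097019} \approx 8665.9$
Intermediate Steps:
$c{\left(H,B \right)} = B \left(158928 + 528 B\right)$ ($c{\left(H,B \right)} = \left(301 + B\right) 528 B = \left(158928 + 528 B\right) B = B \left(158928 + 528 B\right)$)
$\sqrt{c{\left(-32,-557 \right)} - 191557} = \sqrt{528 \left(-557\right) \left(301 - 557\right) - 191557} = \sqrt{528 \left(-557\right) \left(-256\right) - 191557} = \sqrt{75288576 - 191557} = \sqrt{75097019}$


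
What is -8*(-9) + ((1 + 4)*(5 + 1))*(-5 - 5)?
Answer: -228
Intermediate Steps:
-8*(-9) + ((1 + 4)*(5 + 1))*(-5 - 5) = 72 + (5*6)*(-10) = 72 + 30*(-10) = 72 - 300 = -228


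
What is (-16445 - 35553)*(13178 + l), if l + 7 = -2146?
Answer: -573277950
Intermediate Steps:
l = -2153 (l = -7 - 2146 = -2153)
(-16445 - 35553)*(13178 + l) = (-16445 - 35553)*(13178 - 2153) = -51998*11025 = -573277950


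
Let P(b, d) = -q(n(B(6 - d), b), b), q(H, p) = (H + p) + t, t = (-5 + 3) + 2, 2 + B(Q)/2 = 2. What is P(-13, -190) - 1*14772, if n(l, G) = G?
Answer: -14746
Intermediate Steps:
B(Q) = 0 (B(Q) = -4 + 2*2 = -4 + 4 = 0)
t = 0 (t = -2 + 2 = 0)
q(H, p) = H + p (q(H, p) = (H + p) + 0 = H + p)
P(b, d) = -2*b (P(b, d) = -(b + b) = -2*b)
P(-13, -190) - 1*14772 = -2*(-13) - 1*14772 = 26 - 14772 = -14746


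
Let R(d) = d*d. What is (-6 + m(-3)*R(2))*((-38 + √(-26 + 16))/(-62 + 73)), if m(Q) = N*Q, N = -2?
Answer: -684/11 + 18*I*√10/11 ≈ -62.182 + 5.1746*I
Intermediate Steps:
m(Q) = -2*Q
R(d) = d²
(-6 + m(-3)*R(2))*((-38 + √(-26 + 16))/(-62 + 73)) = (-6 - 2*(-3)*2²)*((-38 + √(-26 + 16))/(-62 + 73)) = (-6 + 6*4)*((-38 + √(-10))/11) = (-6 + 24)*((-38 + I*√10)*(1/11)) = 18*(-38/11 + I*√10/11) = -684/11 + 18*I*√10/11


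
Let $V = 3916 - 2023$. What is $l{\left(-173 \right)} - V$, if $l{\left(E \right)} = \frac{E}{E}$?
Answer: $-1892$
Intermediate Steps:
$V = 1893$ ($V = 3916 - 2023 = 1893$)
$l{\left(E \right)} = 1$
$l{\left(-173 \right)} - V = 1 - 1893 = -1892$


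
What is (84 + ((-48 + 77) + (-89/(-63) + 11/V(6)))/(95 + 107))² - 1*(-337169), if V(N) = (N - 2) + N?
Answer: 5575185758538649/16195107600 ≈ 3.4425e+5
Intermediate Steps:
V(N) = -2 + 2*N (V(N) = (-2 + N) + N = -2 + 2*N)
(84 + ((-48 + 77) + (-89/(-63) + 11/V(6)))/(95 + 107))² - 1*(-337169) = (84 + ((-48 + 77) + (-89/(-63) + 11/(-2 + 2*6)))/(95 + 107))² - 1*(-337169) = (84 + (29 + (-89*(-1/63) + 11/(-2 + 12)))/202)² + 337169 = (84 + (29 + (89/63 + 11/10))*(1/202))² + 337169 = (84 + (29 + 1583/630)*(1/202))² + 337169 = (84 + (19853/630)*(1/202))² + 337169 = (84 + 19853/127260)² + 337169 = (10709693/127260)² + 337169 = 114697524154249/16195107600 + 337169 = 5575185758538649/16195107600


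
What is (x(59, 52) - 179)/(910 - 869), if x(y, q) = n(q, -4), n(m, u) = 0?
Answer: -179/41 ≈ -4.3659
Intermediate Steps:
x(y, q) = 0
(x(59, 52) - 179)/(910 - 869) = (0 - 179)/(910 - 869) = -179/41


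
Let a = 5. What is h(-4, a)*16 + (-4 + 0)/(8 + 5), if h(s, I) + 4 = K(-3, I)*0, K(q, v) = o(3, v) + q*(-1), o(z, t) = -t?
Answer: -836/13 ≈ -64.308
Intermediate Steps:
K(q, v) = -q - v (K(q, v) = -v + q*(-1) = -v - q = -q - v)
h(s, I) = -4 (h(s, I) = -4 + (-1*(-3) - I)*0 = -4 + (3 - I)*0 = -4 + 0 = -4)
h(-4, a)*16 + (-4 + 0)/(8 + 5) = -4*16 + (-4 + 0)/(8 + 5) = -64 - 4/13 = -836/13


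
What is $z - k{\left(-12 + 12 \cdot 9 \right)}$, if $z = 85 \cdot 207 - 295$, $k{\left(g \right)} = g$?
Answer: $17204$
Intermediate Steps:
$z = 17300$ ($z = 17595 - 295 = 17300$)
$z - k{\left(-12 + 12 \cdot 9 \right)} = 17300 - \left(-12 + 12 \cdot 9\right) = 17300 - \left(-12 + 108\right) = 17300 - 96 = 17204$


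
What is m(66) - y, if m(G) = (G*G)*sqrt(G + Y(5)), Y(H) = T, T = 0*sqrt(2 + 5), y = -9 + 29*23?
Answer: -658 + 4356*sqrt(66) ≈ 34730.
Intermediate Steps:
y = 658 (y = -9 + 667 = 658)
T = 0 (T = 0*sqrt(7) = 0)
Y(H) = 0
m(G) = G**(5/2) (m(G) = (G*G)*sqrt(G + 0) = G**2*sqrt(G) = G**(5/2))
m(66) - y = 66**(5/2) - 1*658 = 4356*sqrt(66) - 658 = -658 + 4356*sqrt(66)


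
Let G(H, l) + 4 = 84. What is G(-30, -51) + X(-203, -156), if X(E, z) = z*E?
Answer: 31748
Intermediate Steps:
G(H, l) = 80 (G(H, l) = -4 + 84 = 80)
X(E, z) = E*z
G(-30, -51) + X(-203, -156) = 80 - 203*(-156) = 80 + 31668 = 31748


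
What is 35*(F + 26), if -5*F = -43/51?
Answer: 46711/51 ≈ 915.90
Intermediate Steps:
F = 43/255 (F = -(-43)/(5*51) = -⅕*(-43/51) = 43/255 ≈ 0.16863)
35*(F + 26) = 35*(43/255 + 26) = 35*(6673/255) = 46711/51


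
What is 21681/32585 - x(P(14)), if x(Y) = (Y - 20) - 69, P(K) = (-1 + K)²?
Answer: -2585119/32585 ≈ -79.335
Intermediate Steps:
x(Y) = -89 + Y (x(Y) = (-20 + Y) - 69 = -89 + Y)
21681/32585 - x(P(14)) = 21681/32585 - (-89 + (-1 + 14)²) = 21681*(1/32585) - (-89 + 13²) = 21681/32585 - (-89 + 169) = 21681/32585 - 1*80 = 21681/32585 - 80 = -2585119/32585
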